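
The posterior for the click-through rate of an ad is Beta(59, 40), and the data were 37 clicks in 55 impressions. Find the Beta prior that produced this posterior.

Beta(22, 22)

Under Beta–binomial conjugacy the posterior parameters are (α+s, β+f).
So α = 59 − 37 = 22 and β = 40 − 18 = 22.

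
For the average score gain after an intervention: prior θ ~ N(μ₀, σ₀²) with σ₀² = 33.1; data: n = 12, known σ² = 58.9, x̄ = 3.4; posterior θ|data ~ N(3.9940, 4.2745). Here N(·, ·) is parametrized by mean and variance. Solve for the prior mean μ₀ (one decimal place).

μ₀ = 8.0

With known observation variance, the Normal–Normal posterior has precision τ_n = τ₀ + n/σ² and mean μ_n = (τ₀μ₀ + (n/σ²)x̄)/τ_n.
Here τ₀ = 1/33.1 = 0.030211 and τ_data = 12/58.9 = 0.203735, so τ_n = 0.233946.
Rearranging for μ₀: μ₀ = (μ_n·τ_n − τ_data·x̄)/τ₀ = (3.9940·0.233946 − 0.203735·3.4) / 0.030211 = 0.241681/0.030211 ≈ 8.0.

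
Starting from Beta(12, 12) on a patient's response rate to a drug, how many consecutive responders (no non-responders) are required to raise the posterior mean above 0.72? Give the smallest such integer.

After k responders and 0 non-responders the posterior is Beta(12+k, 12), with mean (12+k)/(12+12+k).
Set (12+k)/(24+k) > 0.72 and solve: k > (0.72·24 − 12)/(1 − 0.72) = 18.857.
The smallest integer exceeding 18.857 is 19.

k = 19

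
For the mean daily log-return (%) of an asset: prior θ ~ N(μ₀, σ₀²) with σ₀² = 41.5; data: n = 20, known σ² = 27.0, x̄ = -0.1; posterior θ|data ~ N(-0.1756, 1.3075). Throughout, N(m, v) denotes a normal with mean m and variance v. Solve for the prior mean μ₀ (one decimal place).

The posterior mean is a precision-weighted average: μ_n = (τ₀μ₀ + τ_data·x̄)/(τ₀+τ_data), with τ₀=1/σ₀² and τ_data=n/σ².
Here τ₀ = 1/41.5 = 0.024096 and τ_data = 20/27.0 = 0.740741, so τ_n = 0.764837.
Rearranging for μ₀: μ₀ = (μ_n·τ_n − τ_data·x̄)/τ₀ = (-0.1756·0.764837 − 0.740741·-0.1) / 0.024096 = -0.060231/0.024096 ≈ -2.5.

μ₀ = -2.5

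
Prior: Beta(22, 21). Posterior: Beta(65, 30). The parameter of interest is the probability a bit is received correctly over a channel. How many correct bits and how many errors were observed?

43 correct bits and 9 errors

Under Beta–binomial conjugacy the posterior parameters are (α+s, β+f).
Match parameters: s=65−22=43, f=30−21=9.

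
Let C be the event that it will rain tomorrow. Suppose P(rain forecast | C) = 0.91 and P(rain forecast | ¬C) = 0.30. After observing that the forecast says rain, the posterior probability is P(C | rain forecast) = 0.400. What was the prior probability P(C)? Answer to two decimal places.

Bayes' rule in odds form gives O(C|E) = O(C)·[P(E|C)/P(E|¬C)], hence O(C) = O(C|E)/LR.
Posterior odds = 0.400/(1−0.400) = 0.6667. LR = 0.91/0.30 = 3.0333.
Prior odds = 0.6667/3.0333 = 0.2198, so P(C) = 0.2198/(1+0.2198) ≈ 0.18.

P(C) = 0.18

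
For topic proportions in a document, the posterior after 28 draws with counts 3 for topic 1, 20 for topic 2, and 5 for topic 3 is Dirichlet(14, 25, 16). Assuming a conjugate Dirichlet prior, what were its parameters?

Dirichlet(11, 5, 11)

For a Dirichlet(α) prior with multinomial counts c, the posterior is Dirichlet(α + c) componentwise.
Subtract each count from the matching posterior parameter: 14−3=11, 25−20=5, 16−5=11.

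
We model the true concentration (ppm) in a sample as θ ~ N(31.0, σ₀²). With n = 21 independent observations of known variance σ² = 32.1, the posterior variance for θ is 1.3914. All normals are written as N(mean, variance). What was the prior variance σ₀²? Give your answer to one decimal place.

For the Normal–Normal model with known σ², precisions add: τ_n = τ₀ + n/σ².
So 1/σ₀² = 1/1.3914 − 21/32.1 = 0.718701 − 0.654206 = 0.064495.
Hence σ₀² = 1/0.064495 ≈ 15.5.

σ₀² = 15.5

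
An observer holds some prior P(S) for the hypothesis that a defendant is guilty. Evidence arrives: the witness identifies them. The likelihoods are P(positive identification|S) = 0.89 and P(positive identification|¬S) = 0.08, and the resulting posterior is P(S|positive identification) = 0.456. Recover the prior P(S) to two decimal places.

P(S) = 0.07

In odds form, posterior odds = prior odds × likelihood ratio, so prior odds = posterior odds ÷ LR.
Posterior odds = 0.456/(1−0.456) = 0.8382. LR = 0.89/0.08 = 11.1250.
Prior odds = 0.8382/11.1250 = 0.0753, so P(S) = 0.0753/(1+0.0753) ≈ 0.07.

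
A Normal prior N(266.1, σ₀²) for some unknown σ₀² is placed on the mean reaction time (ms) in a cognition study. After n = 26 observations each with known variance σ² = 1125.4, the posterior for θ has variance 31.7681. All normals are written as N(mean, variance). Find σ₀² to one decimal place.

σ₀² = 119.4

Posterior precision equals prior precision plus data precision: 1/σ_n² = 1/σ₀² + n/σ².
So 1/σ₀² = 1/31.7681 − 26/1125.4 = 0.031478 − 0.023103 = 0.008375.
Hence σ₀² = 1/0.008375 ≈ 119.4.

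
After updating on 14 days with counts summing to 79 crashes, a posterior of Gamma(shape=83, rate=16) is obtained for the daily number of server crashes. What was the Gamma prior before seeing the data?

Gamma–Poisson conjugacy: posterior shape = α + Σxᵢ, posterior rate = β + n.
So α = 83 − 79 = 4 and β = 16 − 14 = 2.

Gamma(shape=4, rate=2)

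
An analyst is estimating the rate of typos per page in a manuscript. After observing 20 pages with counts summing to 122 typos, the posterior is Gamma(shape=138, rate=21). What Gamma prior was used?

Gamma–Poisson conjugacy: posterior shape = α + Σxᵢ, posterior rate = β + n.
So α = 138 − 122 = 16 and β = 21 − 20 = 1.

Gamma(shape=16, rate=1)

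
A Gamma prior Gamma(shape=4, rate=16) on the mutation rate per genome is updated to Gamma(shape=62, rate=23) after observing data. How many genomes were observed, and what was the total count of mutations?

A Gamma(α, β) prior (rate parametrization) on a Poisson rate with n observations summing to S gives posterior Gamma(α+S, β+n).
Matching: Σxᵢ = 62 − 4 = 58 and n = 23 − 16 = 7.

n = 7 genomes with total 58 mutations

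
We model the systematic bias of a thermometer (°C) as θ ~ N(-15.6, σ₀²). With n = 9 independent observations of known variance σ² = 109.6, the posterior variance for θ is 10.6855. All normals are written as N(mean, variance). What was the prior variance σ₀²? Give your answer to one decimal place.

Posterior precision equals prior precision plus data precision: 1/σ_n² = 1/σ₀² + n/σ².
So 1/σ₀² = 1/10.6855 − 9/109.6 = 0.093585 − 0.082117 = 0.011468.
Hence σ₀² = 1/0.011468 ≈ 87.2.

σ₀² = 87.2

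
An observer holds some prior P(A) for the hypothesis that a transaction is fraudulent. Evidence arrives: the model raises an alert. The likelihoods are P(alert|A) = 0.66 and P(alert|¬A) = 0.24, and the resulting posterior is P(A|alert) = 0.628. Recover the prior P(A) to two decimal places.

Bayes' rule in odds form gives O(A|E) = O(A)·[P(E|A)/P(E|¬A)], hence O(A) = O(A|E)/LR.
Posterior odds = 0.628/(1−0.628) = 1.6882. LR = 0.66/0.24 = 2.7500.
Prior odds = 1.6882/2.7500 = 0.6139, so P(A) = 0.6139/(1+0.6139) ≈ 0.38.

P(A) = 0.38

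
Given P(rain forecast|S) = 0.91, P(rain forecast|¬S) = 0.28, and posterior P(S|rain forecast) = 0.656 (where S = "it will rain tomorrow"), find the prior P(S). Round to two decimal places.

In odds form, posterior odds = prior odds × likelihood ratio, so prior odds = posterior odds ÷ LR.
Posterior odds = 0.656/(1−0.656) = 1.9070. LR = 0.91/0.28 = 3.2500.
Prior odds = 1.9070/3.2500 = 0.5868, so P(S) = 0.5868/(1+0.5868) ≈ 0.37.

P(S) = 0.37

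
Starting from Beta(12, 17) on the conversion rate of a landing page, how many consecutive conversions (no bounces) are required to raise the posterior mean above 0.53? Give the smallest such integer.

k = 8

After k conversions and 0 bounces the posterior is Beta(12+k, 17), with mean (12+k)/(12+17+k).
Set (12+k)/(29+k) > 0.53 and solve: k > (0.53·29 − 12)/(1 − 0.53) = 7.170.
The smallest integer exceeding 7.170 is 8, and checking k=8: (20)/(37) = 0.5405 > 0.53.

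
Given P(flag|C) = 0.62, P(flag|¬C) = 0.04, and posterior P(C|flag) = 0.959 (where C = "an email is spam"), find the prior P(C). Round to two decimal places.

P(C) = 0.60

In odds form, posterior odds = prior odds × likelihood ratio, so prior odds = posterior odds ÷ LR.
Posterior odds = 0.959/(1−0.959) = 23.3902. LR = 0.62/0.04 = 15.5000.
Prior odds = 23.3902/15.5000 = 1.5090, so P(C) = 1.5090/(1+1.5090) ≈ 0.60.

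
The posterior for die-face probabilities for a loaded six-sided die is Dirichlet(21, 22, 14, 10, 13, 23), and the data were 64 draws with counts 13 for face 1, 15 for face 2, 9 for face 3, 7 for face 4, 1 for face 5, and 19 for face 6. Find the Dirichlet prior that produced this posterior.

For a Dirichlet(α) prior with multinomial counts c, the posterior is Dirichlet(α + c) componentwise.
Subtract each count from the matching posterior parameter: 21−13=8, 22−15=7, 14−9=5, 10−7=3, 13−1=12, 23−19=4.

Dirichlet(8, 7, 5, 3, 12, 4)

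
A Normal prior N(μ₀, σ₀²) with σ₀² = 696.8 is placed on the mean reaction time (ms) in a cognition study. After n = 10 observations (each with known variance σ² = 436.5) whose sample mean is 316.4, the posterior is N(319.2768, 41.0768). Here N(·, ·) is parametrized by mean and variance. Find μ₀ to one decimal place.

With known observation variance, the Normal–Normal posterior has precision τ_n = τ₀ + n/σ² and mean μ_n = (τ₀μ₀ + (n/σ²)x̄)/τ_n.
Here τ₀ = 1/696.8 = 0.001435 and τ_data = 10/436.5 = 0.022910, so τ_n = 0.024345.
Rearranging for μ₀: μ₀ = (μ_n·τ_n − τ_data·x̄)/τ₀ = (319.2768·0.024345 − 0.022910·316.4) / 0.001435 = 0.524070/0.001435 ≈ 365.2.

μ₀ = 365.2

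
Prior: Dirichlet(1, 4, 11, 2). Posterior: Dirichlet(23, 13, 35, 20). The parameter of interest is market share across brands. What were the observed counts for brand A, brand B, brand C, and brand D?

counts (22, 9, 24, 18)

For a Dirichlet(α) prior with multinomial counts c, the posterior is Dirichlet(α + c) componentwise.
Counts are posterior − prior componentwise: 23−1=22, 13−4=9, 35−11=24, 20−2=18.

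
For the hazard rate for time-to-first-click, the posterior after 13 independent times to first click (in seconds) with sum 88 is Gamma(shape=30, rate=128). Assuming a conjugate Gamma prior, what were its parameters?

Gamma(shape=17, rate=40)

For an exponential likelihood with a Gamma(α, β) prior on the rate, n observations with total T give posterior Gamma(α+n, β+T).
So α = 30 − 13 = 17 and β = 128 − 88 = 40.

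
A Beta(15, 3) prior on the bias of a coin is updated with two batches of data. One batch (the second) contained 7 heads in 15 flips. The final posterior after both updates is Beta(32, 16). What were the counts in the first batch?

Sequential conjugate updates are equivalent to a single update on the pooled data, so total successes = posterior α − prior α and total failures = posterior β − prior β.
Total across both batches: 32−15=17 heads, 16−3=13 tails.
Subtract the second batch: 17−7=10 heads and 13−8=5 tails.

10 heads and 5 tails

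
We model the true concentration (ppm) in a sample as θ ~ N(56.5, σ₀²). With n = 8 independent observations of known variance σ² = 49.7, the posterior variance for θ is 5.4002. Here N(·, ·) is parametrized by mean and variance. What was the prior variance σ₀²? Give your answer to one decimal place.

For the Normal–Normal model with known σ², precisions add: τ_n = τ₀ + n/σ².
So 1/σ₀² = 1/5.4002 − 8/49.7 = 0.185178 − 0.160966 = 0.024212.
Hence σ₀² = 1/0.024212 ≈ 41.3.

σ₀² = 41.3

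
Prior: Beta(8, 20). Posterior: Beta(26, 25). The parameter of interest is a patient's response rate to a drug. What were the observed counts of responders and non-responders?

Under Beta–binomial conjugacy the posterior parameters are (α+s, β+f).
So s = 26 − 8 = 18 and f = 25 − 20 = 5.

18 responders and 5 non-responders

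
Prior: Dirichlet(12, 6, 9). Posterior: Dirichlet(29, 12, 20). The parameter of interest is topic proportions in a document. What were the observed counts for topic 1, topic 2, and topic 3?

For a Dirichlet(α) prior with multinomial counts c, the posterior is Dirichlet(α + c) componentwise.
Counts are posterior − prior componentwise: 29−12=17, 12−6=6, 20−9=11.

counts (17, 6, 11)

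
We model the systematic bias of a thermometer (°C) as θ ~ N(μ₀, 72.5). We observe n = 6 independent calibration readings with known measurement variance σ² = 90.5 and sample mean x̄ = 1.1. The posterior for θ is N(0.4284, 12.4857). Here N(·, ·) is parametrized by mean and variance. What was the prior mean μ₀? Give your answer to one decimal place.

μ₀ = -2.8

With known observation variance, the Normal–Normal posterior has precision τ_n = τ₀ + n/σ² and mean μ_n = (τ₀μ₀ + (n/σ²)x̄)/τ_n.
Here τ₀ = 1/72.5 = 0.013793 and τ_data = 6/90.5 = 0.066298, so τ_n = 0.080091.
Rearranging for μ₀: μ₀ = (μ_n·τ_n − τ_data·x̄)/τ₀ = (0.4284·0.080091 − 0.066298·1.1) / 0.013793 = -0.038617/0.013793 ≈ -2.8.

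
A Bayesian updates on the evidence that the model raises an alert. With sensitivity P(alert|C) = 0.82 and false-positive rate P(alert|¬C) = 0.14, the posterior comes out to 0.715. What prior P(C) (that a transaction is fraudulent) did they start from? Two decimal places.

Bayes' rule in odds form gives O(C|E) = O(C)·[P(E|C)/P(E|¬C)], hence O(C) = O(C|E)/LR.
Posterior odds = 0.715/(1−0.715) = 2.5088. LR = 0.82/0.14 = 5.8571.
Prior odds = 2.5088/5.8571 = 0.4283, so P(C) = 0.4283/(1+0.4283) ≈ 0.30.

P(C) = 0.30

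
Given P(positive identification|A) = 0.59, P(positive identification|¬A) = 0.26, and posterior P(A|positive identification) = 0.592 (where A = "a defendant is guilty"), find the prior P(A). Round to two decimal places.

In odds form, posterior odds = prior odds × likelihood ratio, so prior odds = posterior odds ÷ LR.
Posterior odds = 0.592/(1−0.592) = 1.4510. LR = 0.59/0.26 = 2.2692.
Prior odds = 1.4510/2.2692 = 0.6394, so P(A) = 0.6394/(1+0.6394) ≈ 0.39.

P(A) = 0.39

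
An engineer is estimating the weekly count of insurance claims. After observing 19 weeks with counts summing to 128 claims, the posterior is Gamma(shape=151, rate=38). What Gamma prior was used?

A Gamma(α, β) prior (rate parametrization) on a Poisson rate with n observations summing to S gives posterior Gamma(α+S, β+n).
So α = 151 − 128 = 23 and β = 38 − 19 = 19.

Gamma(shape=23, rate=19)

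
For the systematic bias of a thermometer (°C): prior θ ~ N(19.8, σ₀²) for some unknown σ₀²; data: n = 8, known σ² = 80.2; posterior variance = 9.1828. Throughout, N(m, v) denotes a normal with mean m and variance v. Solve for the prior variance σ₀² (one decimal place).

For the Normal–Normal model with known σ², precisions add: τ_n = τ₀ + n/σ².
So 1/σ₀² = 1/9.1828 − 8/80.2 = 0.108899 − 0.099751 = 0.009148.
Hence σ₀² = 1/0.009148 ≈ 109.3.

σ₀² = 109.3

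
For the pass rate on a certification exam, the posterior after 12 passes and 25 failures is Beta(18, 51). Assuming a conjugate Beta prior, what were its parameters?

Beta is conjugate to the binomial likelihood: posterior = Beta(a+s, b+f).
So a = 18 − 12 = 6 and b = 51 − 25 = 26.

Beta(6, 26)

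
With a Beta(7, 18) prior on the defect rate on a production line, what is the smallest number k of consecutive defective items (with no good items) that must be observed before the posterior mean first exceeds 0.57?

After k defective items and 0 good items the posterior is Beta(7+k, 18), with mean (7+k)/(7+18+k).
Set (7+k)/(25+k) > 0.57 and solve: k > (0.57·25 − 7)/(1 − 0.57) = 16.860.
The smallest integer exceeding 16.860 is 17, and checking k=17: (24)/(42) = 0.5714 > 0.57.

k = 17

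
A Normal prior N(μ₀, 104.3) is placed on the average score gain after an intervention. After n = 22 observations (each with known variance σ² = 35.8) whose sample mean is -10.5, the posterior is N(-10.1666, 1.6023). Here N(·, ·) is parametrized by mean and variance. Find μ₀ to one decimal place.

With known observation variance, the Normal–Normal posterior has precision τ_n = τ₀ + n/σ² and mean μ_n = (τ₀μ₀ + (n/σ²)x̄)/τ_n.
Here τ₀ = 1/104.3 = 0.009588 and τ_data = 22/35.8 = 0.614525, so τ_n = 0.624113.
Rearranging for μ₀: μ₀ = (μ_n·τ_n − τ_data·x̄)/τ₀ = (-10.1666·0.624113 − 0.614525·-10.5) / 0.009588 = 0.107405/0.009588 ≈ 11.2.

μ₀ = 11.2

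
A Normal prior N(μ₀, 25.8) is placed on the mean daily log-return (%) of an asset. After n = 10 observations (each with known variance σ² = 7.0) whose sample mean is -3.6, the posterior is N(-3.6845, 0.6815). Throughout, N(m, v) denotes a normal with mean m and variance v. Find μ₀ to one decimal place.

μ₀ = -6.8

With known observation variance, the Normal–Normal posterior has precision τ_n = τ₀ + n/σ² and mean μ_n = (τ₀μ₀ + (n/σ²)x̄)/τ_n.
Here τ₀ = 1/25.8 = 0.038760 and τ_data = 10/7.0 = 1.428571, so τ_n = 1.467331.
Rearranging for μ₀: μ₀ = (μ_n·τ_n − τ_data·x̄)/τ₀ = (-3.6845·1.467331 − 1.428571·-3.6) / 0.038760 = -0.263525/0.038760 ≈ -6.8.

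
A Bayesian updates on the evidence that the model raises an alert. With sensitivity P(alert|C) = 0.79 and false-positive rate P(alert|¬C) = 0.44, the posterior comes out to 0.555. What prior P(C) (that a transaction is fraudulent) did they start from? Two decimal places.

P(C) = 0.41

In odds form, posterior odds = prior odds × likelihood ratio, so prior odds = posterior odds ÷ LR.
Posterior odds = 0.555/(1−0.555) = 1.2472. LR = 0.79/0.44 = 1.7955.
Prior odds = 1.2472/1.7955 = 0.6946, so P(C) = 0.6946/(1+0.6946) ≈ 0.41.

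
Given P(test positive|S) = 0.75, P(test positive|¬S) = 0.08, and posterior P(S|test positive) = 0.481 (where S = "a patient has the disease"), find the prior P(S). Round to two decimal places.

P(S) = 0.09

In odds form, posterior odds = prior odds × likelihood ratio, so prior odds = posterior odds ÷ LR.
Posterior odds = 0.481/(1−0.481) = 0.9268. LR = 0.75/0.08 = 9.3750.
Prior odds = 0.9268/9.3750 = 0.0989, so P(S) = 0.0989/(1+0.0989) ≈ 0.09.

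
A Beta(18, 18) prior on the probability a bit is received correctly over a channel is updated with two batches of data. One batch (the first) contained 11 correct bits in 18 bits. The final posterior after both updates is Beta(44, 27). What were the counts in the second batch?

15 correct bits and 2 errors

Because Beta–binomial updating is additive in the counts, the combined data contributed (α_post−α_prior, β_post−β_prior) successes and failures.
Total across both batches: 44−18=26 correct bits, 27−18=9 errors.
Subtract the first batch: 26−11=15 correct bits and 9−7=2 errors.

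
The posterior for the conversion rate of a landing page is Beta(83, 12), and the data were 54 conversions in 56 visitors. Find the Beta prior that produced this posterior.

Beta(29, 10)

A Beta(α, β) prior with s successes and f failures in binomial data gives a Beta(α+s, β+f) posterior.
Subtract the data counts: 83−54=29, 12−2=10.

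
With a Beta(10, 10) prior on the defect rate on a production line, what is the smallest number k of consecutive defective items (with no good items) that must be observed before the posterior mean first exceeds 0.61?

After k defective items and 0 good items the posterior is Beta(10+k, 10), with mean (10+k)/(10+10+k).
Set (10+k)/(20+k) > 0.61 and solve: k > (0.61·20 − 10)/(1 − 0.61) = 5.641.
The smallest integer exceeding 5.641 is 6.

k = 6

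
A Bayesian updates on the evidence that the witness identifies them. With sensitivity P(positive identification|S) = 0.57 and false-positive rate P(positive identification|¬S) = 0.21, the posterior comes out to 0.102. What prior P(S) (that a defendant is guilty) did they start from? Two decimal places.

Bayes' rule in odds form gives O(S|E) = O(S)·[P(E|S)/P(E|¬S)], hence O(S) = O(S|E)/LR.
Posterior odds = 0.102/(1−0.102) = 0.1136. LR = 0.57/0.21 = 2.7143.
Prior odds = 0.1136/2.7143 = 0.0419, so P(S) = 0.0419/(1+0.0419) ≈ 0.04.

P(S) = 0.04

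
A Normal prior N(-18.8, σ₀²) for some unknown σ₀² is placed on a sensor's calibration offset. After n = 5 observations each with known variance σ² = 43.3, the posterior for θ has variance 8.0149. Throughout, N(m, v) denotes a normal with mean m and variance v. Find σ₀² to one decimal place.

σ₀² = 107.6

Posterior precision equals prior precision plus data precision: 1/σ_n² = 1/σ₀² + n/σ².
So 1/σ₀² = 1/8.0149 − 5/43.3 = 0.124768 − 0.115473 = 0.009295.
Hence σ₀² = 1/0.009295 ≈ 107.6.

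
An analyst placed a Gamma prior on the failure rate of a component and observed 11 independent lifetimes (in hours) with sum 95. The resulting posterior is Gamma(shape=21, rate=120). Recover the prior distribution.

Gamma(shape=10, rate=25)

For an exponential likelihood with a Gamma(α, β) prior on the rate, n observations with total T give posterior Gamma(α+n, β+T).
So α = 21 − 11 = 10 and β = 120 − 95 = 25.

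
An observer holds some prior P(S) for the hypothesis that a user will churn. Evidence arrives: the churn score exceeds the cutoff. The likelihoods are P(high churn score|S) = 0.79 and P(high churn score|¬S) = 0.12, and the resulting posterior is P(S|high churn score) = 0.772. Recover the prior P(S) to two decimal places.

In odds form, posterior odds = prior odds × likelihood ratio, so prior odds = posterior odds ÷ LR.
Posterior odds = 0.772/(1−0.772) = 3.3860. LR = 0.79/0.12 = 6.5833.
Prior odds = 3.3860/6.5833 = 0.5143, so P(S) = 0.5143/(1+0.5143) ≈ 0.34.

P(S) = 0.34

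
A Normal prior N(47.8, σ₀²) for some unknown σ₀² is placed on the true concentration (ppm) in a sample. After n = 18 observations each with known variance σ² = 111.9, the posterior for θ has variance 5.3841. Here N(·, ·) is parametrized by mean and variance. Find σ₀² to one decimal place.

σ₀² = 40.2

For the Normal–Normal model with known σ², precisions add: τ_n = τ₀ + n/σ².
So 1/σ₀² = 1/5.3841 − 18/111.9 = 0.185732 − 0.160858 = 0.024874.
Hence σ₀² = 1/0.024874 ≈ 40.2.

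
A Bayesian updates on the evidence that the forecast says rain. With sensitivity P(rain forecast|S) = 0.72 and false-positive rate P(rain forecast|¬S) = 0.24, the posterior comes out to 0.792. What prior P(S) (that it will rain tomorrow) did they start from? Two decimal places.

P(S) = 0.56

Bayes' rule in odds form gives O(S|E) = O(S)·[P(E|S)/P(E|¬S)], hence O(S) = O(S|E)/LR.
Posterior odds = 0.792/(1−0.792) = 3.8077. LR = 0.72/0.24 = 3.0000.
Prior odds = 3.8077/3.0000 = 1.2692, so P(S) = 1.2692/(1+1.2692) ≈ 0.56.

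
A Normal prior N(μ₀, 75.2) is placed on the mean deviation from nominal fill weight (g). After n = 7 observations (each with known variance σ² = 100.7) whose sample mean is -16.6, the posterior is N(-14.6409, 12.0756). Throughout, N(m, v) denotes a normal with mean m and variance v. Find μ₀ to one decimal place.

With known observation variance, the Normal–Normal posterior has precision τ_n = τ₀ + n/σ² and mean μ_n = (τ₀μ₀ + (n/σ²)x̄)/τ_n.
Here τ₀ = 1/75.2 = 0.013298 and τ_data = 7/100.7 = 0.069513, so τ_n = 0.082811.
Rearranging for μ₀: μ₀ = (μ_n·τ_n − τ_data·x̄)/τ₀ = (-14.6409·0.082811 − 0.069513·-16.6) / 0.013298 = -0.058512/0.013298 ≈ -4.4.

μ₀ = -4.4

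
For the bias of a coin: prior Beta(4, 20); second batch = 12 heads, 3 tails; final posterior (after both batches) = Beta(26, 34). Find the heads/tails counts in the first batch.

10 heads and 11 tails

Because Beta–binomial updating is additive in the counts, the combined data contributed (α_post−α_prior, β_post−β_prior) successes and failures.
Total across both batches: 26−4=22 heads, 34−20=14 tails.
Subtract the second batch: 22−12=10 heads and 14−3=11 tails.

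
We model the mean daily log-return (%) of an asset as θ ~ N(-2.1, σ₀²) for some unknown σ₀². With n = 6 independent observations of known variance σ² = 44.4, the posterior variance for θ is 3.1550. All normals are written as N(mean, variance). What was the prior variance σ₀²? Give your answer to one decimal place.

Posterior precision equals prior precision plus data precision: 1/σ_n² = 1/σ₀² + n/σ².
So 1/σ₀² = 1/3.1550 − 6/44.4 = 0.316957 − 0.135135 = 0.181822.
Hence σ₀² = 1/0.181822 ≈ 5.5.

σ₀² = 5.5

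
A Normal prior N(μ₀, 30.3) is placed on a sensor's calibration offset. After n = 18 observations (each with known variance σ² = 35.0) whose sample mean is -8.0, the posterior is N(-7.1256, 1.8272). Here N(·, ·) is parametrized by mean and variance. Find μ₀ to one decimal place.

μ₀ = 6.5

The posterior mean is a precision-weighted average: μ_n = (τ₀μ₀ + τ_data·x̄)/(τ₀+τ_data), with τ₀=1/σ₀² and τ_data=n/σ².
Here τ₀ = 1/30.3 = 0.033003 and τ_data = 18/35.0 = 0.514286, so τ_n = 0.547289.
Rearranging for μ₀: μ₀ = (μ_n·τ_n − τ_data·x̄)/τ₀ = (-7.1256·0.547289 − 0.514286·-8.0) / 0.033003 = 0.214526/0.033003 ≈ 6.5.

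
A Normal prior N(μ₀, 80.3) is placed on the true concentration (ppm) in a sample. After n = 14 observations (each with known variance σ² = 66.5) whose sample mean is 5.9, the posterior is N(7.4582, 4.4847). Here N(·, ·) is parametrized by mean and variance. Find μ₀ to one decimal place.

μ₀ = 33.8

With known observation variance, the Normal–Normal posterior has precision τ_n = τ₀ + n/σ² and mean μ_n = (τ₀μ₀ + (n/σ²)x̄)/τ_n.
Here τ₀ = 1/80.3 = 0.012453 and τ_data = 14/66.5 = 0.210526, so τ_n = 0.222979.
Rearranging for μ₀: μ₀ = (μ_n·τ_n − τ_data·x̄)/τ₀ = (7.4582·0.222979 − 0.210526·5.9) / 0.012453 = 0.420919/0.012453 ≈ 33.8.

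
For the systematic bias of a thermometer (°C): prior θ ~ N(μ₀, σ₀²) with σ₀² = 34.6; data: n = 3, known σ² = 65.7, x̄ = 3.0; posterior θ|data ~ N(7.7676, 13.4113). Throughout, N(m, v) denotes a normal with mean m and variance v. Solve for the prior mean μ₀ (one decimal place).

μ₀ = 15.3

With known observation variance, the Normal–Normal posterior has precision τ_n = τ₀ + n/σ² and mean μ_n = (τ₀μ₀ + (n/σ²)x̄)/τ_n.
Here τ₀ = 1/34.6 = 0.028902 and τ_data = 3/65.7 = 0.045662, so τ_n = 0.074564.
Rearranging for μ₀: μ₀ = (μ_n·τ_n − τ_data·x̄)/τ₀ = (7.7676·0.074564 − 0.045662·3.0) / 0.028902 = 0.442197/0.028902 ≈ 15.3.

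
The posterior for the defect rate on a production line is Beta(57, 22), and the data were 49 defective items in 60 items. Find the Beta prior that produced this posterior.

Beta(8, 11)

Beta is conjugate to the binomial likelihood: posterior = Beta(α+s, β+f).
So α = 57 − 49 = 8 and β = 22 − 11 = 11.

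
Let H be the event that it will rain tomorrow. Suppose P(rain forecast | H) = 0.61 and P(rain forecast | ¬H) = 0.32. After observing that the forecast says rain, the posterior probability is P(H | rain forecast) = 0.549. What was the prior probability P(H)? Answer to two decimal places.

P(H) = 0.39

In odds form, posterior odds = prior odds × likelihood ratio, so prior odds = posterior odds ÷ LR.
Posterior odds = 0.549/(1−0.549) = 1.2173. LR = 0.61/0.32 = 1.9062.
Prior odds = 1.2173/1.9062 = 0.6386, so P(H) = 0.6386/(1+0.6386) ≈ 0.39.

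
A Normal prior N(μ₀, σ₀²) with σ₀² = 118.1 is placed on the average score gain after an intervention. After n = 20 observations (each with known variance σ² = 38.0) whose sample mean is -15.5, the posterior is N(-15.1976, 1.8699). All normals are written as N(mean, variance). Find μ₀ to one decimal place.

The posterior mean is a precision-weighted average: μ_n = (τ₀μ₀ + τ_data·x̄)/(τ₀+τ_data), with τ₀=1/σ₀² and τ_data=n/σ².
Here τ₀ = 1/118.1 = 0.008467 and τ_data = 20/38.0 = 0.526316, so τ_n = 0.534783.
Rearranging for μ₀: μ₀ = (μ_n·τ_n − τ_data·x̄)/τ₀ = (-15.1976·0.534783 − 0.526316·-15.5) / 0.008467 = 0.030480/0.008467 ≈ 3.6.

μ₀ = 3.6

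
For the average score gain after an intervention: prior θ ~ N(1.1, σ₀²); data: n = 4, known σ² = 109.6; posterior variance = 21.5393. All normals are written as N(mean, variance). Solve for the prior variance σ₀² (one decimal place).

Posterior precision equals prior precision plus data precision: 1/σ_n² = 1/σ₀² + n/σ².
So 1/σ₀² = 1/21.5393 − 4/109.6 = 0.046427 − 0.036496 = 0.009931.
Hence σ₀² = 1/0.009931 ≈ 100.7.

σ₀² = 100.7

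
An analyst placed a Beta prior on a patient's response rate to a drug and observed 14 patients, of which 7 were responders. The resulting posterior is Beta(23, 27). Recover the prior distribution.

A Beta(α, β) prior with s successes and f failures in binomial data gives a Beta(α+s, β+f) posterior.
So α = 23 − 7 = 16 and β = 27 − 7 = 20.

Beta(16, 20)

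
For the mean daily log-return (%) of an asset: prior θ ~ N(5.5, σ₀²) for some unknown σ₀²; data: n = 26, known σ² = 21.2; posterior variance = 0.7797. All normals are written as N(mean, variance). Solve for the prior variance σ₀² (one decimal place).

For the Normal–Normal model with known σ², precisions add: τ_n = τ₀ + n/σ².
So 1/σ₀² = 1/0.7797 − 26/21.2 = 1.282545 − 1.226415 = 0.056130.
Hence σ₀² = 1/0.056130 ≈ 17.8.

σ₀² = 17.8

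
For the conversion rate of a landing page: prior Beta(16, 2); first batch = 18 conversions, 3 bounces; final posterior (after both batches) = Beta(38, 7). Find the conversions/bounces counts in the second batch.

Because Beta–binomial updating is additive in the counts, the combined data contributed (α_post−α_prior, β_post−β_prior) successes and failures.
Total across both batches: 38−16=22 conversions, 7−2=5 bounces.
Subtract the first batch: 22−18=4 conversions and 5−3=2 bounces.

4 conversions and 2 bounces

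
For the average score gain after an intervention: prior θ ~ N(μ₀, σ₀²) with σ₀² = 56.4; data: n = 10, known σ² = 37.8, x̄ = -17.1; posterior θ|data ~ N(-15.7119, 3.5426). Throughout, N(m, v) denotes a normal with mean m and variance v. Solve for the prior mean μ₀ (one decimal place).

The posterior mean is a precision-weighted average: μ_n = (τ₀μ₀ + τ_data·x̄)/(τ₀+τ_data), with τ₀=1/σ₀² and τ_data=n/σ².
Here τ₀ = 1/56.4 = 0.017730 and τ_data = 10/37.8 = 0.264550, so τ_n = 0.282280.
Rearranging for μ₀: μ₀ = (μ_n·τ_n − τ_data·x̄)/τ₀ = (-15.7119·0.282280 − 0.264550·-17.1) / 0.017730 = 0.088650/0.017730 ≈ 5.0.

μ₀ = 5.0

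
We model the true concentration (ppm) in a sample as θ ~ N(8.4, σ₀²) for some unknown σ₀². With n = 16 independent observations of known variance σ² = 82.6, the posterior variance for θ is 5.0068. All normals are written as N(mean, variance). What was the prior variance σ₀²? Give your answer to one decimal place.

Posterior precision equals prior precision plus data precision: 1/σ_n² = 1/σ₀² + n/σ².
So 1/σ₀² = 1/5.0068 − 16/82.6 = 0.199728 − 0.193705 = 0.006023.
Hence σ₀² = 1/0.006023 ≈ 166.0.

σ₀² = 166.0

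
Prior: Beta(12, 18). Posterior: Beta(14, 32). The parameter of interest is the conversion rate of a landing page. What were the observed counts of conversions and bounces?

2 conversions and 14 bounces

Beta is conjugate to the binomial likelihood: posterior = Beta(α+s, β+f).
So s = 14 − 12 = 2 and f = 32 − 18 = 14.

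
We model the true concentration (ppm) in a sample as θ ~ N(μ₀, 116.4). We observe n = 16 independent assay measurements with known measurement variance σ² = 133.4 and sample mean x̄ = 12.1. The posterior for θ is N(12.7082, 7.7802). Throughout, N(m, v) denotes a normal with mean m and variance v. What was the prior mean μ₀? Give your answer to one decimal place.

The posterior mean is a precision-weighted average: μ_n = (τ₀μ₀ + τ_data·x̄)/(τ₀+τ_data), with τ₀=1/σ₀² and τ_data=n/σ².
Here τ₀ = 1/116.4 = 0.008591 and τ_data = 16/133.4 = 0.119940, so τ_n = 0.128531.
Rearranging for μ₀: μ₀ = (μ_n·τ_n − τ_data·x̄)/τ₀ = (12.7082·0.128531 − 0.119940·12.1) / 0.008591 = 0.182124/0.008591 ≈ 21.2.

μ₀ = 21.2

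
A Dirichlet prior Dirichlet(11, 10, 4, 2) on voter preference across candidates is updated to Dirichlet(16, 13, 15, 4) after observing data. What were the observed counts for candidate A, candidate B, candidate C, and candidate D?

counts (5, 3, 11, 2)

For a Dirichlet(α) prior with multinomial counts c, the posterior is Dirichlet(α + c) componentwise.
Counts are posterior − prior componentwise: 16−11=5, 13−10=3, 15−4=11, 4−2=2.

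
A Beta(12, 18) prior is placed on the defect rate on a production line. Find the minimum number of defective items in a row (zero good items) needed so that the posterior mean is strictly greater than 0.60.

After k defective items and 0 good items the posterior is Beta(12+k, 18), with mean (12+k)/(12+18+k).
Set (12+k)/(30+k) > 0.60 and solve: k > (0.60·30 − 12)/(1 − 0.60) = 15.000.
The smallest integer exceeding 15.000 is 16, and checking k=16: (28)/(46) = 0.6087 > 0.60.

k = 16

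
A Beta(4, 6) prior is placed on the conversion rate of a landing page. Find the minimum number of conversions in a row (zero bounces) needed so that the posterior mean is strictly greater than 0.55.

After k conversions and 0 bounces the posterior is Beta(4+k, 6), with mean (4+k)/(4+6+k).
Set (4+k)/(10+k) > 0.55 and solve: k > (0.55·10 − 4)/(1 − 0.55) = 3.333.
The smallest integer exceeding 3.333 is 4.

k = 4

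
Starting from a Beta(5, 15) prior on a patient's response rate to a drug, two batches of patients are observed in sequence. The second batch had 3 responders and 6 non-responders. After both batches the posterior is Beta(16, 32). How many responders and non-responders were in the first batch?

Because Beta–binomial updating is additive in the counts, the combined data contributed (α_post−α_prior, β_post−β_prior) successes and failures.
Total across both batches: 16−5=11 responders, 32−15=17 non-responders.
Subtract the second batch: 11−3=8 responders and 17−6=11 non-responders.

8 responders and 11 non-responders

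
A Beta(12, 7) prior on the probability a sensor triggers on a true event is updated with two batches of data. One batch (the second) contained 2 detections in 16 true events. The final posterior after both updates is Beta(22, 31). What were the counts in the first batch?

8 detections and 10 misses

Because Beta–binomial updating is additive in the counts, the combined data contributed (α_post−α_prior, β_post−β_prior) successes and failures.
Total across both batches: 22−12=10 detections, 31−7=24 misses.
Subtract the second batch: 10−2=8 detections and 24−14=10 misses.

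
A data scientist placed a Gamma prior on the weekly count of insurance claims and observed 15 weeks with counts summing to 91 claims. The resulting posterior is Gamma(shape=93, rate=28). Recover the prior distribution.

A Gamma(α, β) prior (rate parametrization) on a Poisson rate with n observations summing to S gives posterior Gamma(α+S, β+n).
So α = 93 − 91 = 2 and β = 28 − 15 = 13.

Gamma(shape=2, rate=13)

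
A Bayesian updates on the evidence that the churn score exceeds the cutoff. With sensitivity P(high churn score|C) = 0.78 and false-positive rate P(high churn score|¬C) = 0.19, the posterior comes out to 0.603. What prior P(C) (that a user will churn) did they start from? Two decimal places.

P(C) = 0.27

Bayes' rule in odds form gives O(C|E) = O(C)·[P(E|C)/P(E|¬C)], hence O(C) = O(C|E)/LR.
Posterior odds = 0.603/(1−0.603) = 1.5189. LR = 0.78/0.19 = 4.1053.
Prior odds = 1.5189/4.1053 = 0.3700, so P(C) = 0.3700/(1+0.3700) ≈ 0.27.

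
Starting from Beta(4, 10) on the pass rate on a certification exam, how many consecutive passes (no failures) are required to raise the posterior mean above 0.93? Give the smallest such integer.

k = 129

After k passes and 0 failures the posterior is Beta(4+k, 10), with mean (4+k)/(4+10+k).
Set (4+k)/(14+k) > 0.93 and solve: k > (0.93·14 − 4)/(1 − 0.93) = 128.857.
The smallest integer exceeding 128.857 is 129, and checking k=129: (133)/(143) = 0.9301 > 0.93.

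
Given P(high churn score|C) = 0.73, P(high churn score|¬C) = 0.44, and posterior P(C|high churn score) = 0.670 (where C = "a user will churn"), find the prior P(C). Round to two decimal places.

P(C) = 0.55

Bayes' rule in odds form gives O(C|E) = O(C)·[P(E|C)/P(E|¬C)], hence O(C) = O(C|E)/LR.
Posterior odds = 0.670/(1−0.670) = 2.0303. LR = 0.73/0.44 = 1.6591.
Prior odds = 2.0303/1.6591 = 1.2237, so P(C) = 1.2237/(1+1.2237) ≈ 0.55.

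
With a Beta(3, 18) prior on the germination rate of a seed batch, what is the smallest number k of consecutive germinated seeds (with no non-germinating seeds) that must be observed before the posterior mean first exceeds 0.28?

After k germinated seeds and 0 non-germinating seeds the posterior is Beta(3+k, 18), with mean (3+k)/(3+18+k).
Set (3+k)/(21+k) > 0.28 and solve: k > (0.28·21 − 3)/(1 − 0.28) = 4.000.
The smallest integer exceeding 4.000 is 5.

k = 5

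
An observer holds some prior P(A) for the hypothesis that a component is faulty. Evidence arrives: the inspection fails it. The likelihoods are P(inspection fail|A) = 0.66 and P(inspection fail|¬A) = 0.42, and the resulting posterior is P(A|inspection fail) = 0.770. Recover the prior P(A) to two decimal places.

In odds form, posterior odds = prior odds × likelihood ratio, so prior odds = posterior odds ÷ LR.
Posterior odds = 0.770/(1−0.770) = 3.3478. LR = 0.66/0.42 = 1.5714.
Prior odds = 3.3478/1.5714 = 2.1305, so P(A) = 2.1305/(1+2.1305) ≈ 0.68.

P(A) = 0.68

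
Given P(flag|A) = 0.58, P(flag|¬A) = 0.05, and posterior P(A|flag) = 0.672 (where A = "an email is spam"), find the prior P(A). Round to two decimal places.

In odds form, posterior odds = prior odds × likelihood ratio, so prior odds = posterior odds ÷ LR.
Posterior odds = 0.672/(1−0.672) = 2.0488. LR = 0.58/0.05 = 11.6000.
Prior odds = 2.0488/11.6000 = 0.1766, so P(A) = 0.1766/(1+0.1766) ≈ 0.15.

P(A) = 0.15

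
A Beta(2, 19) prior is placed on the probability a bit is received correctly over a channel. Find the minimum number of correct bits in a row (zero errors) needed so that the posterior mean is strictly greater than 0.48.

After k correct bits and 0 errors the posterior is Beta(2+k, 19), with mean (2+k)/(2+19+k).
Set (2+k)/(21+k) > 0.48 and solve: k > (0.48·21 − 2)/(1 − 0.48) = 15.538.
The smallest integer exceeding 15.538 is 16, and checking k=16: (18)/(37) = 0.4865 > 0.48.

k = 16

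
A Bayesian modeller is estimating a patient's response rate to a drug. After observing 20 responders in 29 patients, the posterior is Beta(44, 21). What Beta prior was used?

A Beta(a, b) prior with s successes and f failures in binomial data gives a Beta(a+s, b+f) posterior.
Subtract the data counts: 44−20=24, 21−9=12.

Beta(24, 12)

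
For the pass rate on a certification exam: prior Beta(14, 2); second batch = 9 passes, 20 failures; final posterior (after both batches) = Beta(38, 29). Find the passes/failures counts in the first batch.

Because Beta–binomial updating is additive in the counts, the combined data contributed (α_post−α_prior, β_post−β_prior) successes and failures.
Total across both batches: 38−14=24 passes, 29−2=27 failures.
Subtract the second batch: 24−9=15 passes and 27−20=7 failures.

15 passes and 7 failures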